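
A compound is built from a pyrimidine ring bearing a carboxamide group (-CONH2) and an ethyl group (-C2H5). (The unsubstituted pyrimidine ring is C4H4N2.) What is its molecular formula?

C7H9N3O

Atom tally by fragment:
  pyrimidine ring core → C:4 H:4 N:2
  (− 2 ring H displaced by substituents)
  + CONH2 → C:1 H:2 O:1 N:1
  + C2H5 → C:2 H:5
Element totals:
  C: 7
  H: 9
  N: 3
  O: 1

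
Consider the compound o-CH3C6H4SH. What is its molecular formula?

Atom tally by fragment:
  benzene ring core → C:6 H:6
  (− 2 ring H displaced by substituents)
  + CH3 → C:1 H:3
  + SH → S:1 H:1
Element totals:
  C: 7
  H: 8
  S: 1

C7H8S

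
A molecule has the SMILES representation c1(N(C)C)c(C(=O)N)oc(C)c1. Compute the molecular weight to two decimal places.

168.20 g/mol

Atom tally by fragment:
  furan ring core → C:4 H:4 O:1
  (− 3 ring H displaced by substituents)
  + N(CH3)2 → N:1 C:2 H:6
  + CONH2 → C:1 H:2 O:1 N:1
  + CH3 → C:1 H:3
Element totals:
  C: 8
  H: 12
  N: 2
  O: 2
Molecular formula: C8H12N2O2.
  M = 8(12.011) + 12(1.008) + 2(14.007) + 2(15.999)
    = 96.088 + 12.096 + 28.014 + 31.998 = 168.196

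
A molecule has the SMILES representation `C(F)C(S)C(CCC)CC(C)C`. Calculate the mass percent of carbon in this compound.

62.45%

Atom tally by fragment:
  FCH2 → C:1 H:2 F:1
  CH(SH) → C:1 H:2 S:1
  CH(CH2CH2CH3) → C:4 H:8
  CH2 → C:1 H:2
  CH(CH3) → C:2 H:4
  CH3 → C:1 H:3
Element totals:
  C: 10
  H: 21
  F: 1
  S: 1
Molecular formula: C10H21FS.
Molar mass = 192.336 g/mol.
Mass from C: 10 × 12.011 = 120.110 g/mol.
%C = 120.110 / 192.336 × 100 = 62.45%.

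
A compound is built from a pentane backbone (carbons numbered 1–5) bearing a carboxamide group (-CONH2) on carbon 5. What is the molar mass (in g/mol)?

Atom tally by fragment:
  CH3 → C:1 H:3
  CH2 → C:1 H:2
  CH2 → C:1 H:2
  CH2 → C:1 H:2
  CH2CONH2 → C:2 H:4 O:1 N:1
Element totals:
  C: 6
  H: 13
  N: 1
  O: 1
Molecular formula: C6H13NO.
  M = 6(12.011) + 13(1.008) + 14.007 + 15.999
    = 72.066 + 13.104 + 14.007 + 15.999 = 115.176

115.18 g/mol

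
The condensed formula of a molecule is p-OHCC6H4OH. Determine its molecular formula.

C7H6O2

Atom tally by fragment:
  benzene ring core → C:6 H:6
  (− 2 ring H displaced by substituents)
  + CHO → C:1 H:1 O:1
  + OH → O:1 H:1
Element totals:
  C: 7
  H: 6
  O: 2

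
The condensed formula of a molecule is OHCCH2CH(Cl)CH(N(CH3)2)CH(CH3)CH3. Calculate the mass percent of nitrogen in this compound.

7.31%

Atom tally by fragment:
  OHCCH2 → C:2 H:3 O:1
  CH(Cl) → C:1 H:1 Cl:1
  CH(N(CH3)2) → C:3 H:7 N:1
  CH(CH3) → C:2 H:4
  CH3 → C:1 H:3
Element totals:
  C: 9
  H: 18
  Cl: 1
  N: 1
  O: 1
Molecular formula: C9H18ClNO.
Molar mass = 191.699 g/mol.
Mass from N: 1 × 14.007 = 14.007 g/mol.
%N = 14.007 / 191.699 × 100 = 7.31%.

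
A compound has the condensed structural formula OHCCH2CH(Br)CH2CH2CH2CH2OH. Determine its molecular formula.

C7H13BrO2

Atom tally by fragment:
  OHCCH2 → C:2 H:3 O:1
  CH(Br) → C:1 H:1 Br:1
  CH2 → C:1 H:2
  CH2 → C:1 H:2
  CH2 → C:1 H:2
  CH2OH → C:1 H:3 O:1
Element totals:
  C: 7
  H: 13
  Br: 1
  O: 2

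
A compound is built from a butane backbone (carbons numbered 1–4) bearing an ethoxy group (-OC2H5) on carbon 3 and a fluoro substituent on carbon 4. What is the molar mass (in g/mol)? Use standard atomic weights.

Atom tally by fragment:
  CH3 → C:1 H:3
  CH2 → C:1 H:2
  CH(OC2H5) → C:3 H:6 O:1
  CH2F → C:1 H:2 F:1
Element totals:
  C: 6
  H: 13
  F: 1
  O: 1
Molecular formula: C6H13FO.
  M = 6(12.011) + 13(1.008) + 18.998 + 15.999
    = 72.066 + 13.104 + 18.998 + 15.999 = 120.167

120.17 g/mol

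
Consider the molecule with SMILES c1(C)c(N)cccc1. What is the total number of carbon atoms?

Atom tally by fragment:
  benzene ring core → C:6 H:6
  (− 2 ring H displaced by substituents)
  + CH3 → C:1 H:3
  + NH2 → N:1 H:2
Element totals:
  C: 7
  H: 9
  N: 1

7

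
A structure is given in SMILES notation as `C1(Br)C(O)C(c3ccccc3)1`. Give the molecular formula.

C9H9BrO

Atom tally by fragment:
  cyclopropane ring core → C:3 H:6
  (− 3 ring H displaced by substituents)
  + Br → Br:1
  + OH → O:1 H:1
  + C6H5 → C:6 H:5
Element totals:
  C: 9
  H: 9
  Br: 1
  O: 1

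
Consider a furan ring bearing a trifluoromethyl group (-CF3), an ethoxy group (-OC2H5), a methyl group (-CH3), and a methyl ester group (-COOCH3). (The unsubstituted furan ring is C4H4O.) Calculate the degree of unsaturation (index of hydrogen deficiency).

4

Atom tally by fragment:
  furan ring core → C:4 H:4 O:1
  (− 4 ring H displaced by substituents)
  + CF3 → C:1 F:3
  + OC2H5 → C:2 H:5 O:1
  + CH3 → C:1 H:3
  + COOCH3 → C:2 H:3 O:2
Element totals:
  C: 10
  H: 11
  F: 3
  O: 4
Molecular formula: C10H11F3O4.
DoU = (2C + 2 + N − H − X) / 2 = (2·10 + 2 + 0 − 11 − 3) / 2 = 4.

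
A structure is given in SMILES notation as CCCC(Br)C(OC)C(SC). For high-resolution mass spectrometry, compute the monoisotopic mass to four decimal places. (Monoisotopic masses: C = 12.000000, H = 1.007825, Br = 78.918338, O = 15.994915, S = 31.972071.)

Atom tally by fragment:
  CH3 → C:1 H:3
  CH2 → C:1 H:2
  CH2 → C:1 H:2
  CH(Br) → C:1 H:1 Br:1
  CH(OCH3) → C:2 H:4 O:1
  CH2SCH3 → C:2 H:5 S:1
Element totals:
  C: 8
  H: 17
  Br: 1
  O: 1
  S: 1
Molecular formula: C8H17BrOS.
  M = 8(12.0) + 17(1.007825) + 78.918338 + 15.994915 + 31.972071
    = 96.000000 + 17.133025 + 78.918338 + 15.994915 + 31.972071 = 240.018349

240.0183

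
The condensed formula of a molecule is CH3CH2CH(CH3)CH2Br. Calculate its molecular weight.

151.05 g/mol

Atom tally by fragment:
  CH3 → C:1 H:3
  CH2 → C:1 H:2
  CH(CH3) → C:2 H:4
  CH2Br → C:1 H:2 Br:1
Element totals:
  C: 5
  H: 11
  Br: 1
Molecular formula: C5H11Br.
  M = 5(12.011) + 11(1.008) + 79.904
    = 60.055 + 11.088 + 79.904 = 151.047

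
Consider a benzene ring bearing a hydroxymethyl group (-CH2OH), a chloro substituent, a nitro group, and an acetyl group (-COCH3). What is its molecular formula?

C9H8ClNO4

Atom tally by fragment:
  benzene ring core → C:6 H:6
  (− 4 ring H displaced by substituents)
  + CH2OH → C:1 H:3 O:1
  + Cl → Cl:1
  + NO2 → N:1 O:2
  + COCH3 → C:2 H:3 O:1
Element totals:
  C: 9
  H: 8
  Cl: 1
  N: 1
  O: 4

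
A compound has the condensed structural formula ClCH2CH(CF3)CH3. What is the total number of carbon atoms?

Element totals:
  C: 4
  H: 6
  Cl: 1
  F: 3

4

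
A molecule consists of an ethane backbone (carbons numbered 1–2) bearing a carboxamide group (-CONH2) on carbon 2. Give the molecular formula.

Atom tally by fragment:
  CH3 → C:1 H:3
  CH2CONH2 → C:2 H:4 O:1 N:1
Element totals:
  C: 3
  H: 7
  N: 1
  O: 1

C3H7NO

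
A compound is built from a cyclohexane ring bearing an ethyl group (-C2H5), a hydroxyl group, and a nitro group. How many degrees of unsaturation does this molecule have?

Atom tally by fragment:
  cyclohexane ring core → C:6 H:12
  (− 3 ring H displaced by substituents)
  + C2H5 → C:2 H:5
  + OH → O:1 H:1
  + NO2 → N:1 O:2
Element totals:
  C: 8
  H: 15
  N: 1
  O: 3
Molecular formula: C8H15NO3.
DoU = (2C + 2 + N − H − X) / 2 = (2·8 + 2 + 1 − 15 − 0) / 2 = 2.

2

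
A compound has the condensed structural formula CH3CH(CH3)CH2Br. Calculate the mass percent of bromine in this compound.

58.32%

Element totals:
  C: 4
  H: 9
  Br: 1
Molecular formula: C4H9Br.
Molar mass = 137.020 g/mol.
Mass from Br: 1 × 79.904 = 79.904 g/mol.
%Br = 79.904 / 137.020 × 100 = 58.32%.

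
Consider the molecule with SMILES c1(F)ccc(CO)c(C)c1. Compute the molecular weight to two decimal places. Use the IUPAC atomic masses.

140.16 g/mol

Atom tally by fragment:
  benzene ring core → C:6 H:6
  (− 3 ring H displaced by substituents)
  + F → F:1
  + CH2OH → C:1 H:3 O:1
  + CH3 → C:1 H:3
Element totals:
  C: 8
  H: 9
  F: 1
  O: 1
Molecular formula: C8H9FO.
  M = 8(12.011) + 9(1.008) + 18.998 + 15.999
    = 96.088 + 9.072 + 18.998 + 15.999 = 140.157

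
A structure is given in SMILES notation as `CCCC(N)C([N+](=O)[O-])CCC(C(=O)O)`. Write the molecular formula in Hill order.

C9H18N2O4

Atom tally by fragment:
  CH3 → C:1 H:3
  CH2 → C:1 H:2
  CH2 → C:1 H:2
  CH(NH2) → C:1 H:3 N:1
  CH(NO2) → C:1 H:1 N:1 O:2
  CH2 → C:1 H:2
  CH2 → C:1 H:2
  CH2COOH → C:2 H:3 O:2
Element totals:
  C: 9
  H: 18
  N: 2
  O: 4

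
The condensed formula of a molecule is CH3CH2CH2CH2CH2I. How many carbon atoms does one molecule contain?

5

Atom tally by fragment:
  CH3 → C:1 H:3
  CH2 → C:1 H:2
  CH2 → C:1 H:2
  CH2 → C:1 H:2
  CH2I → C:1 H:2 I:1
Element totals:
  C: 5
  H: 11
  I: 1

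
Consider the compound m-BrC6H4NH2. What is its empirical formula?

C6H6BrN

Element totals:
  C: 6
  H: 6
  Br: 1
  N: 1
Molecular formula: C6H6BrN.
gcd of subscripts (1, 6, 6, 1) = 1, so the empirical formula equals the molecular formula.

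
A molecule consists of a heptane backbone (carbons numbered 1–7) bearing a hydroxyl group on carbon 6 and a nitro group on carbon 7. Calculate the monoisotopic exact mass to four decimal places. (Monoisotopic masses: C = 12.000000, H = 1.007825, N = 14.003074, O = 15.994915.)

161.1052

Atom tally by fragment:
  CH3 → C:1 H:3
  CH2 → C:1 H:2
  CH2 → C:1 H:2
  CH2 → C:1 H:2
  CH2 → C:1 H:2
  CH(OH) → C:1 H:2 O:1
  CH2NO2 → C:1 H:2 N:1 O:2
Element totals:
  C: 7
  H: 15
  N: 1
  O: 3
Molecular formula: C7H15NO3.
  M = 7(12.0) + 15(1.007825) + 14.003074 + 3(15.994915)
    = 84.000000 + 15.117375 + 14.003074 + 47.984745 = 161.105194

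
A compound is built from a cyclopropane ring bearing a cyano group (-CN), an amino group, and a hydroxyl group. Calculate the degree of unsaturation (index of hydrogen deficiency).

Atom tally by fragment:
  cyclopropane ring core → C:3 H:6
  (− 3 ring H displaced by substituents)
  + CN → C:1 N:1
  + NH2 → N:1 H:2
  + OH → O:1 H:1
Element totals:
  C: 4
  H: 6
  N: 2
  O: 1
Molecular formula: C4H6N2O.
DoU = (2C + 2 + N − H − X) / 2 = (2·4 + 2 + 2 − 6 − 0) / 2 = 3.

3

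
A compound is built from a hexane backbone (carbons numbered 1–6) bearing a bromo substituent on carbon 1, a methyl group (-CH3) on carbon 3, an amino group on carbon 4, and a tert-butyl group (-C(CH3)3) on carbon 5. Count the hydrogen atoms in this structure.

Atom tally by fragment:
  BrCH2 → C:1 H:2 Br:1
  CH2 → C:1 H:2
  CH(CH3) → C:2 H:4
  CH(NH2) → C:1 H:3 N:1
  CH(C(CH3)3) → C:5 H:10
  CH3 → C:1 H:3
Element totals:
  C: 11
  H: 24
  Br: 1
  N: 1

24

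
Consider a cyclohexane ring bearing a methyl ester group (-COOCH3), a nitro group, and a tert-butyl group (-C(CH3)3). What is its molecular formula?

Atom tally by fragment:
  cyclohexane ring core → C:6 H:12
  (− 3 ring H displaced by substituents)
  + COOCH3 → C:2 H:3 O:2
  + NO2 → N:1 O:2
  + C(CH3)3 → C:4 H:9
Element totals:
  C: 12
  H: 21
  N: 1
  O: 4

C12H21NO4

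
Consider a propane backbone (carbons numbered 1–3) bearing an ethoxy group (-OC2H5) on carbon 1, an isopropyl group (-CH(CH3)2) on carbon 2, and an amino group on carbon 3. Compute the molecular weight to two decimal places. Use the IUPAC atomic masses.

Atom tally by fragment:
  C2H5OCH2 → C:3 H:7 O:1
  CH(CH(CH3)2) → C:4 H:8
  CH2NH2 → C:1 H:4 N:1
Element totals:
  C: 8
  H: 19
  N: 1
  O: 1
Molecular formula: C8H19NO.
  M = 8(12.011) + 19(1.008) + 14.007 + 15.999
    = 96.088 + 19.152 + 14.007 + 15.999 = 145.246

145.25 g/mol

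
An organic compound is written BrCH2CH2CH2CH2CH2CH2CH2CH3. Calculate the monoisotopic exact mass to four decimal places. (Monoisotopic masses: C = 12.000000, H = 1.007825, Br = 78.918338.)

Element totals:
  C: 8
  H: 17
  Br: 1
Molecular formula: C8H17Br.
  M = 8(12.0) + 17(1.007825) + 78.918338
    = 96.000000 + 17.133025 + 78.918338 = 192.051363

192.0514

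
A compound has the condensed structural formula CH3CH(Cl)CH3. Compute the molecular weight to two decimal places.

78.54 g/mol

Atom tally by fragment:
  CH3 → C:1 H:3
  CH(Cl) → C:1 H:1 Cl:1
  CH3 → C:1 H:3
Element totals:
  C: 3
  H: 7
  Cl: 1
Molecular formula: C3H7Cl.
  M = 3(12.011) + 7(1.008) + 35.45
    = 36.033 + 7.056 + 35.450 = 78.539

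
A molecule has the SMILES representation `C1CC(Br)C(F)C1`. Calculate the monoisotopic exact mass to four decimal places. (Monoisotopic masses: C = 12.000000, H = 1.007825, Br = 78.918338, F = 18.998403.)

Atom tally by fragment:
  cyclopentane ring core → C:5 H:10
  (− 2 ring H displaced by substituents)
  + Br → Br:1
  + F → F:1
Element totals:
  C: 5
  H: 8
  Br: 1
  F: 1
Molecular formula: C5H8BrF.
  M = 5(12.0) + 8(1.007825) + 78.918338 + 18.998403
    = 60.000000 + 8.062600 + 78.918338 + 18.998403 = 165.979341

165.9793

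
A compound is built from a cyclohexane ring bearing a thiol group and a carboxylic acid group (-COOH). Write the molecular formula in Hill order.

Atom tally by fragment:
  cyclohexane ring core → C:6 H:12
  (− 2 ring H displaced by substituents)
  + SH → S:1 H:1
  + COOH → C:1 H:1 O:2
Element totals:
  C: 7
  H: 12
  O: 2
  S: 1

C7H12O2S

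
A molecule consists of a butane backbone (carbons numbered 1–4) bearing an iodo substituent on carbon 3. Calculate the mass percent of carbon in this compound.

Atom tally by fragment:
  CH3 → C:1 H:3
  CH2 → C:1 H:2
  CH(I) → C:1 H:1 I:1
  CH3 → C:1 H:3
Element totals:
  C: 4
  H: 9
  I: 1
Molecular formula: C4H9I.
Molar mass = 184.020 g/mol.
Mass from C: 4 × 12.011 = 48.044 g/mol.
%C = 48.044 / 184.020 × 100 = 26.11%.

26.11%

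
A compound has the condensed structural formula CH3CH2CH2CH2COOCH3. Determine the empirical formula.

Atom tally by fragment:
  CH3 → C:1 H:3
  CH2 → C:1 H:2
  CH2 → C:1 H:2
  CH2COOCH3 → C:3 H:5 O:2
Element totals:
  C: 6
  H: 12
  O: 2
Molecular formula: C6H12O2.
gcd of subscripts = 2; dividing each by 2:
  C: 6/2 = 3
  H: 12/2 = 6
  O: 2/2 = 1

C3H6O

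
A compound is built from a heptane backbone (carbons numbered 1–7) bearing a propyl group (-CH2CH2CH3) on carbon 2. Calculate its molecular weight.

142.29 g/mol

Atom tally by fragment:
  CH3 → C:1 H:3
  CH(CH2CH2CH3) → C:4 H:8
  CH2 → C:1 H:2
  CH2 → C:1 H:2
  CH2 → C:1 H:2
  CH2 → C:1 H:2
  CH3 → C:1 H:3
Element totals:
  C: 10
  H: 22
Molecular formula: C10H22.
  M = 10(12.011) + 22(1.008)
    = 120.110 + 22.176 = 142.286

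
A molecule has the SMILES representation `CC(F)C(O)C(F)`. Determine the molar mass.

Atom tally by fragment:
  CH3 → C:1 H:3
  CH(F) → C:1 H:1 F:1
  CH(OH) → C:1 H:2 O:1
  CH2F → C:1 H:2 F:1
Element totals:
  C: 4
  H: 8
  F: 2
  O: 1
Molecular formula: C4H8F2O.
  M = 4(12.011) + 8(1.008) + 2(18.998) + 15.999
    = 48.044 + 8.064 + 37.996 + 15.999 = 110.103

110.10 g/mol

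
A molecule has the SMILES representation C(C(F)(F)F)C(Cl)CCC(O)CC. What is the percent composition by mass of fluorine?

Atom tally by fragment:
  F3CCH2 → C:2 H:2 F:3
  CH(Cl) → C:1 H:1 Cl:1
  CH2 → C:1 H:2
  CH2 → C:1 H:2
  CH(OH) → C:1 H:2 O:1
  CH2 → C:1 H:2
  CH3 → C:1 H:3
Element totals:
  C: 8
  H: 14
  Cl: 1
  F: 3
  O: 1
Molecular formula: C8H14ClF3O.
Molar mass = 218.643 g/mol.
Mass from F: 3 × 18.998 = 56.994 g/mol.
%F = 56.994 / 218.643 × 100 = 26.07%.

26.07%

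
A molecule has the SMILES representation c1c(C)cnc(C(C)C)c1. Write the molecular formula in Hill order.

Atom tally by fragment:
  pyridine ring core → C:5 H:5 N:1
  (− 2 ring H displaced by substituents)
  + CH3 → C:1 H:3
  + CH(CH3)2 → C:3 H:7
Element totals:
  C: 9
  H: 13
  N: 1

C9H13N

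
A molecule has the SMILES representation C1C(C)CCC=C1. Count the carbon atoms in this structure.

7

Atom tally by fragment:
  cyclohexene ring core → C:6 H:10
  (− 1 ring H displaced by substituents)
  + CH3 → C:1 H:3
Element totals:
  C: 7
  H: 12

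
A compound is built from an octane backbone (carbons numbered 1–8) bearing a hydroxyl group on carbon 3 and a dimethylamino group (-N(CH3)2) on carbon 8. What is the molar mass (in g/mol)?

173.30 g/mol

Atom tally by fragment:
  CH3 → C:1 H:3
  CH2 → C:1 H:2
  CH(OH) → C:1 H:2 O:1
  CH2 → C:1 H:2
  CH2 → C:1 H:2
  CH2 → C:1 H:2
  CH2 → C:1 H:2
  CH2N(CH3)2 → C:3 H:8 N:1
Element totals:
  C: 10
  H: 23
  N: 1
  O: 1
Molecular formula: C10H23NO.
  M = 10(12.011) + 23(1.008) + 14.007 + 15.999
    = 120.110 + 23.184 + 14.007 + 15.999 = 173.300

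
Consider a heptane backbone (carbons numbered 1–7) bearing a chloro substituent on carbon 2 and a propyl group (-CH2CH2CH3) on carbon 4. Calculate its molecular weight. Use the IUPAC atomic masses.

176.73 g/mol

Atom tally by fragment:
  CH3 → C:1 H:3
  CH(Cl) → C:1 H:1 Cl:1
  CH2 → C:1 H:2
  CH(CH2CH2CH3) → C:4 H:8
  CH2 → C:1 H:2
  CH2 → C:1 H:2
  CH3 → C:1 H:3
Element totals:
  C: 10
  H: 21
  Cl: 1
Molecular formula: C10H21Cl.
  M = 10(12.011) + 21(1.008) + 35.45
    = 120.110 + 21.168 + 35.450 = 176.728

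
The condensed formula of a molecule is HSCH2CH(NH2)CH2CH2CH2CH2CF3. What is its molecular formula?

C7H14F3NS

Element totals:
  C: 7
  H: 14
  F: 3
  N: 1
  S: 1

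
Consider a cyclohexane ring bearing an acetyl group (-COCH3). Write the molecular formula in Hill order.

Atom tally by fragment:
  cyclohexane ring core → C:6 H:12
  (− 1 ring H displaced by substituents)
  + COCH3 → C:2 H:3 O:1
Element totals:
  C: 8
  H: 14
  O: 1

C8H14O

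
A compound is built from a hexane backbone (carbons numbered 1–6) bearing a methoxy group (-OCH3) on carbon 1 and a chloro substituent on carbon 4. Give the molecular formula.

C7H15ClO

Atom tally by fragment:
  CH3OCH2 → C:2 H:5 O:1
  CH2 → C:1 H:2
  CH2 → C:1 H:2
  CH(Cl) → C:1 H:1 Cl:1
  CH2 → C:1 H:2
  CH3 → C:1 H:3
Element totals:
  C: 7
  H: 15
  Cl: 1
  O: 1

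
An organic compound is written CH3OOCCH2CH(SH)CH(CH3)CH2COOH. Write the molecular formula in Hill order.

C8H14O4S

Atom tally by fragment:
  CH3OOCCH2 → C:3 H:5 O:2
  CH(SH) → C:1 H:2 S:1
  CH(CH3) → C:2 H:4
  CH2COOH → C:2 H:3 O:2
Element totals:
  C: 8
  H: 14
  O: 4
  S: 1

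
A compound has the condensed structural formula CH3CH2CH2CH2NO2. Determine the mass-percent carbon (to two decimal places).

46.59%

Element totals:
  C: 4
  H: 9
  N: 1
  O: 2
Molecular formula: C4H9NO2.
Molar mass = 103.121 g/mol.
Mass from C: 4 × 12.011 = 48.044 g/mol.
%C = 48.044 / 103.121 × 100 = 46.59%.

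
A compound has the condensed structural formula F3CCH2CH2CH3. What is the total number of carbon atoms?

4

Element totals:
  C: 4
  H: 7
  F: 3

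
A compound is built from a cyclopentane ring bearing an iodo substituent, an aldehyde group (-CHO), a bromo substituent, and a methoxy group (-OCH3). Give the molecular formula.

C7H10BrIO2

Atom tally by fragment:
  cyclopentane ring core → C:5 H:10
  (− 4 ring H displaced by substituents)
  + I → I:1
  + CHO → C:1 H:1 O:1
  + Br → Br:1
  + OCH3 → C:1 H:3 O:1
Element totals:
  C: 7
  H: 10
  Br: 1
  I: 1
  O: 2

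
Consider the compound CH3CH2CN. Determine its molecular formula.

Atom tally by fragment:
  CH3 → C:1 H:3
  CH2CN → C:2 H:2 N:1
Element totals:
  C: 3
  H: 5
  N: 1

C3H5N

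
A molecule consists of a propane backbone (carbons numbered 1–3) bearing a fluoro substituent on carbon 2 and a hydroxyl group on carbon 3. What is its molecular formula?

C3H7FO

Atom tally by fragment:
  CH3 → C:1 H:3
  CH(F) → C:1 H:1 F:1
  CH2OH → C:1 H:3 O:1
Element totals:
  C: 3
  H: 7
  F: 1
  O: 1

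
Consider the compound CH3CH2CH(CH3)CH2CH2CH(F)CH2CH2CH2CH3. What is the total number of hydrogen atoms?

Element totals:
  C: 11
  H: 23
  F: 1

23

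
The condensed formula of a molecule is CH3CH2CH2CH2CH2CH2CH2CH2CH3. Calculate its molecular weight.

Atom tally by fragment:
  CH3 → C:1 H:3
  CH2 → C:1 H:2
  CH2 → C:1 H:2
  CH2 → C:1 H:2
  CH2 → C:1 H:2
  CH2 → C:1 H:2
  CH2 → C:1 H:2
  CH2 → C:1 H:2
  CH3 → C:1 H:3
Element totals:
  C: 9
  H: 20
Molecular formula: C9H20.
  M = 9(12.011) + 20(1.008)
    = 108.099 + 20.160 = 128.259

128.26 g/mol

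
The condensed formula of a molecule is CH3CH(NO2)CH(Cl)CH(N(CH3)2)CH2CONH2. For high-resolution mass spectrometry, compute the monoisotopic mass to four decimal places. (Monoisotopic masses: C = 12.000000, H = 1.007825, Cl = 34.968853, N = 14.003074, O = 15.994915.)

Atom tally by fragment:
  CH3 → C:1 H:3
  CH(NO2) → C:1 H:1 N:1 O:2
  CH(Cl) → C:1 H:1 Cl:1
  CH(N(CH3)2) → C:3 H:7 N:1
  CH2CONH2 → C:2 H:4 O:1 N:1
Element totals:
  C: 8
  H: 16
  Cl: 1
  N: 3
  O: 3
Molecular formula: C8H16ClN3O3.
  M = 8(12.0) + 16(1.007825) + 34.968853 + 3(14.003074) + 3(15.994915)
    = 96.000000 + 16.125200 + 34.968853 + 42.009222 + 47.984745 = 237.088020

237.0880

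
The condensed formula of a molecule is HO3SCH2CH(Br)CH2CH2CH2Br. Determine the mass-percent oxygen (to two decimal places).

15.48%

Atom tally by fragment:
  HO3SCH2 → C:1 H:3 S:1 O:3
  CH(Br) → C:1 H:1 Br:1
  CH2 → C:1 H:2
  CH2 → C:1 H:2
  CH2Br → C:1 H:2 Br:1
Element totals:
  C: 5
  H: 10
  Br: 2
  O: 3
  S: 1
Molecular formula: C5H10Br2O3S.
Molar mass = 310.000 g/mol.
Mass from O: 3 × 15.999 = 47.997 g/mol.
%O = 47.997 / 310.000 × 100 = 15.48%.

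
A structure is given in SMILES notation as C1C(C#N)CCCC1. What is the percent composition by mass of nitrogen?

Atom tally by fragment:
  cyclohexane ring core → C:6 H:12
  (− 1 ring H displaced by substituents)
  + CN → C:1 N:1
Element totals:
  C: 7
  H: 11
  N: 1
Molecular formula: C7H11N.
Molar mass = 109.172 g/mol.
Mass from N: 1 × 14.007 = 14.007 g/mol.
%N = 14.007 / 109.172 × 100 = 12.83%.

12.83%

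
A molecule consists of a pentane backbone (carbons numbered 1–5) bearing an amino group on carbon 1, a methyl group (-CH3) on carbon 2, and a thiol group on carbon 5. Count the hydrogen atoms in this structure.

Atom tally by fragment:
  H2NCH2 → C:1 H:4 N:1
  CH(CH3) → C:2 H:4
  CH2 → C:1 H:2
  CH2 → C:1 H:2
  CH2SH → C:1 H:3 S:1
Element totals:
  C: 6
  H: 15
  N: 1
  S: 1

15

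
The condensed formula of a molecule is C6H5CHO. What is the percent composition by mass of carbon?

79.23%

Element totals:
  C: 7
  H: 6
  O: 1
Molecular formula: C7H6O.
Molar mass = 106.124 g/mol.
Mass from C: 7 × 12.011 = 84.077 g/mol.
%C = 84.077 / 106.124 × 100 = 79.23%.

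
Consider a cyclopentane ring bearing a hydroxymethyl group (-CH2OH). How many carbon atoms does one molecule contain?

6

Atom tally by fragment:
  cyclopentane ring core → C:5 H:10
  (− 1 ring H displaced by substituents)
  + CH2OH → C:1 H:3 O:1
Element totals:
  C: 6
  H: 12
  O: 1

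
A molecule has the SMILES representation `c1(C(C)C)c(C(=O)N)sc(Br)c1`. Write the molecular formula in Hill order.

C8H10BrNOS

Atom tally by fragment:
  thiophene ring core → C:4 H:4 S:1
  (− 3 ring H displaced by substituents)
  + CH(CH3)2 → C:3 H:7
  + CONH2 → C:1 H:2 O:1 N:1
  + Br → Br:1
Element totals:
  C: 8
  H: 10
  Br: 1
  N: 1
  O: 1
  S: 1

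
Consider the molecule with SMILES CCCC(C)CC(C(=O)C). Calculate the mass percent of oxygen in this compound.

Atom tally by fragment:
  CH3 → C:1 H:3
  CH2 → C:1 H:2
  CH2 → C:1 H:2
  CH(CH3) → C:2 H:4
  CH2 → C:1 H:2
  CH2COCH3 → C:3 H:5 O:1
Element totals:
  C: 9
  H: 18
  O: 1
Molecular formula: C9H18O.
Molar mass = 142.242 g/mol.
Mass from O: 1 × 15.999 = 15.999 g/mol.
%O = 15.999 / 142.242 × 100 = 11.25%.

11.25%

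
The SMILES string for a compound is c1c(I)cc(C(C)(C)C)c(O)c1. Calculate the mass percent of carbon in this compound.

43.50%

Atom tally by fragment:
  benzene ring core → C:6 H:6
  (− 3 ring H displaced by substituents)
  + I → I:1
  + C(CH3)3 → C:4 H:9
  + OH → O:1 H:1
Element totals:
  C: 10
  H: 13
  I: 1
  O: 1
Molecular formula: C10H13IO.
Molar mass = 276.117 g/mol.
Mass from C: 10 × 12.011 = 120.110 g/mol.
%C = 120.110 / 276.117 × 100 = 43.50%.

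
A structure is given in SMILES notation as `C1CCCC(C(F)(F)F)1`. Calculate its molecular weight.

Atom tally by fragment:
  cyclopentane ring core → C:5 H:10
  (− 1 ring H displaced by substituents)
  + CF3 → C:1 F:3
Element totals:
  C: 6
  H: 9
  F: 3
Molecular formula: C6H9F3.
  M = 6(12.011) + 9(1.008) + 3(18.998)
    = 72.066 + 9.072 + 56.994 = 138.132

138.13 g/mol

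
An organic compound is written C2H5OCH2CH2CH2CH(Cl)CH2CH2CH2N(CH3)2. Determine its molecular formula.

C11H24ClNO

Atom tally by fragment:
  C2H5OCH2 → C:3 H:7 O:1
  CH2 → C:1 H:2
  CH2 → C:1 H:2
  CH(Cl) → C:1 H:1 Cl:1
  CH2 → C:1 H:2
  CH2 → C:1 H:2
  CH2N(CH3)2 → C:3 H:8 N:1
Element totals:
  C: 11
  H: 24
  Cl: 1
  N: 1
  O: 1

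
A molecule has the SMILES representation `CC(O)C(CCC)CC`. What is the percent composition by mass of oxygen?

12.29%

Atom tally by fragment:
  CH3 → C:1 H:3
  CH(OH) → C:1 H:2 O:1
  CH(CH2CH2CH3) → C:4 H:8
  CH2 → C:1 H:2
  CH3 → C:1 H:3
Element totals:
  C: 8
  H: 18
  O: 1
Molecular formula: C8H18O.
Molar mass = 130.231 g/mol.
Mass from O: 1 × 15.999 = 15.999 g/mol.
%O = 15.999 / 130.231 × 100 = 12.29%.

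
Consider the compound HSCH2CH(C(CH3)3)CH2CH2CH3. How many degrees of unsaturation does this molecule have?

Element totals:
  C: 9
  H: 20
  S: 1
Molecular formula: C9H20S.
DoU = (2C + 2 + N − H − X) / 2 = (2·9 + 2 + 0 − 20 − 0) / 2 = 0.

0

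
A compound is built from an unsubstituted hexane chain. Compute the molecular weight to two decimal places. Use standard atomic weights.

86.18 g/mol

Atom tally by fragment:
  CH3 → C:1 H:3
  CH2 → C:1 H:2
  CH2 → C:1 H:2
  CH2 → C:1 H:2
  CH2 → C:1 H:2
  CH3 → C:1 H:3
Element totals:
  C: 6
  H: 14
Molecular formula: C6H14.
  M = 6(12.011) + 14(1.008)
    = 72.066 + 14.112 = 86.178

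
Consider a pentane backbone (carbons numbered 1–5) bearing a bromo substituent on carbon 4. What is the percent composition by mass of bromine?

Atom tally by fragment:
  CH3 → C:1 H:3
  CH2 → C:1 H:2
  CH2 → C:1 H:2
  CH(Br) → C:1 H:1 Br:1
  CH3 → C:1 H:3
Element totals:
  C: 5
  H: 11
  Br: 1
Molecular formula: C5H11Br.
Molar mass = 151.047 g/mol.
Mass from Br: 1 × 79.904 = 79.904 g/mol.
%Br = 79.904 / 151.047 × 100 = 52.90%.

52.90%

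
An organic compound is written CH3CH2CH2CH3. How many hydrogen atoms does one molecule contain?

Element totals:
  C: 4
  H: 10

10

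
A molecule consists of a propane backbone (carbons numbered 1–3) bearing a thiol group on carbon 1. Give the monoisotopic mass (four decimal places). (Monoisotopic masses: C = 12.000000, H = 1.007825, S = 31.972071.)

Atom tally by fragment:
  HSCH2 → C:1 H:3 S:1
  CH2 → C:1 H:2
  CH3 → C:1 H:3
Element totals:
  C: 3
  H: 8
  S: 1
Molecular formula: C3H8S.
  M = 3(12.0) + 8(1.007825) + 31.972071
    = 36.000000 + 8.062600 + 31.972071 = 76.034671

76.0347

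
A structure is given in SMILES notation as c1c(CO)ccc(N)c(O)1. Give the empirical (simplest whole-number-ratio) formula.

Atom tally by fragment:
  benzene ring core → C:6 H:6
  (− 3 ring H displaced by substituents)
  + CH2OH → C:1 H:3 O:1
  + NH2 → N:1 H:2
  + OH → O:1 H:1
Element totals:
  C: 7
  H: 9
  N: 1
  O: 2
Molecular formula: C7H9NO2.
gcd of subscripts (7, 9, 1, 2) = 1, so the empirical formula equals the molecular formula.

C7H9NO2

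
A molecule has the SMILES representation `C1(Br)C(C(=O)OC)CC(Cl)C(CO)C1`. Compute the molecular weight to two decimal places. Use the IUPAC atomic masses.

285.56 g/mol

Atom tally by fragment:
  cyclohexane ring core → C:6 H:12
  (− 4 ring H displaced by substituents)
  + Br → Br:1
  + COOCH3 → C:2 H:3 O:2
  + Cl → Cl:1
  + CH2OH → C:1 H:3 O:1
Element totals:
  C: 9
  H: 14
  Br: 1
  Cl: 1
  O: 3
Molecular formula: C9H14BrClO3.
  M = 9(12.011) + 14(1.008) + 79.904 + 35.45 + 3(15.999)
    = 108.099 + 14.112 + 79.904 + 35.450 + 47.997 = 285.562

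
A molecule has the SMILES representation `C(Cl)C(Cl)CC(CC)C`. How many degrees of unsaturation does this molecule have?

0

Atom tally by fragment:
  ClCH2 → C:1 H:2 Cl:1
  CH(Cl) → C:1 H:1 Cl:1
  CH2 → C:1 H:2
  CH(C2H5) → C:3 H:6
  CH3 → C:1 H:3
Element totals:
  C: 7
  H: 14
  Cl: 2
Molecular formula: C7H14Cl2.
DoU = (2C + 2 + N − H − X) / 2 = (2·7 + 2 + 0 − 14 − 2) / 2 = 0.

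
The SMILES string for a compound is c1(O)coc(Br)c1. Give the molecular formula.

Atom tally by fragment:
  furan ring core → C:4 H:4 O:1
  (− 2 ring H displaced by substituents)
  + OH → O:1 H:1
  + Br → Br:1
Element totals:
  C: 4
  H: 3
  Br: 1
  O: 2

C4H3BrO2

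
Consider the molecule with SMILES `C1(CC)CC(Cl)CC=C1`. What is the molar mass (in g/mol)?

Atom tally by fragment:
  cyclohexene ring core → C:6 H:10
  (− 2 ring H displaced by substituents)
  + C2H5 → C:2 H:5
  + Cl → Cl:1
Element totals:
  C: 8
  H: 13
  Cl: 1
Molecular formula: C8H13Cl.
  M = 8(12.011) + 13(1.008) + 35.45
    = 96.088 + 13.104 + 35.450 = 144.642

144.64 g/mol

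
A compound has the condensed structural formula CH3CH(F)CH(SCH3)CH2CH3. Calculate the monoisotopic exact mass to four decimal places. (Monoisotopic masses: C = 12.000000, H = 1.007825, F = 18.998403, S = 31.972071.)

136.0722

Atom tally by fragment:
  CH3 → C:1 H:3
  CH(F) → C:1 H:1 F:1
  CH(SCH3) → C:2 H:4 S:1
  CH2 → C:1 H:2
  CH3 → C:1 H:3
Element totals:
  C: 6
  H: 13
  F: 1
  S: 1
Molecular formula: C6H13FS.
  M = 6(12.0) + 13(1.007825) + 18.998403 + 31.972071
    = 72.000000 + 13.101725 + 18.998403 + 31.972071 = 136.072199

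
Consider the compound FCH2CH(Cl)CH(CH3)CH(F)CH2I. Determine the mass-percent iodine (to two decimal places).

44.92%

Element totals:
  C: 6
  H: 10
  Cl: 1
  F: 2
  I: 1
Molecular formula: C6H10ClF2I.
Molar mass = 282.496 g/mol.
Mass from I: 1 × 126.904 = 126.904 g/mol.
%I = 126.904 / 282.496 × 100 = 44.92%.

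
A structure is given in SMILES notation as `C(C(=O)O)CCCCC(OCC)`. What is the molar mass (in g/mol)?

Atom tally by fragment:
  HOOCCH2 → C:2 H:3 O:2
  CH2 → C:1 H:2
  CH2 → C:1 H:2
  CH2 → C:1 H:2
  CH2 → C:1 H:2
  CH2OC2H5 → C:3 H:7 O:1
Element totals:
  C: 9
  H: 18
  O: 3
Molecular formula: C9H18O3.
  M = 9(12.011) + 18(1.008) + 3(15.999)
    = 108.099 + 18.144 + 47.997 = 174.240

174.24 g/mol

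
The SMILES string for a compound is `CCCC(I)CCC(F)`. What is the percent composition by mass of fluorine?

7.78%

Atom tally by fragment:
  CH3 → C:1 H:3
  CH2 → C:1 H:2
  CH2 → C:1 H:2
  CH(I) → C:1 H:1 I:1
  CH2 → C:1 H:2
  CH2 → C:1 H:2
  CH2F → C:1 H:2 F:1
Element totals:
  C: 7
  H: 14
  F: 1
  I: 1
Molecular formula: C7H14FI.
Molar mass = 244.091 g/mol.
Mass from F: 1 × 18.998 = 18.998 g/mol.
%F = 18.998 / 244.091 × 100 = 7.78%.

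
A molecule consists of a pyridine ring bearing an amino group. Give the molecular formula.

C5H6N2

Atom tally by fragment:
  pyridine ring core → C:5 H:5 N:1
  (− 1 ring H displaced by substituents)
  + NH2 → N:1 H:2
Element totals:
  C: 5
  H: 6
  N: 2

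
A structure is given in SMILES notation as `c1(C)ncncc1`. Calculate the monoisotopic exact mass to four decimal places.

Atom tally by fragment:
  pyrimidine ring core → C:4 H:4 N:2
  (− 1 ring H displaced by substituents)
  + CH3 → C:1 H:3
Element totals:
  C: 5
  H: 6
  N: 2
Molecular formula: C5H6N2.
  M = 5(12.0) + 6(1.007825) + 2(14.003074)
    = 60.000000 + 6.046950 + 28.006148 = 94.053098

94.0531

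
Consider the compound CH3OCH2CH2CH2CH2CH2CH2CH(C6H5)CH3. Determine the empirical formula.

Atom tally by fragment:
  CH3OCH2 → C:2 H:5 O:1
  CH2 → C:1 H:2
  CH2 → C:1 H:2
  CH2 → C:1 H:2
  CH2 → C:1 H:2
  CH2 → C:1 H:2
  CH(C6H5) → C:7 H:6
  CH3 → C:1 H:3
Element totals:
  C: 15
  H: 24
  O: 1
Molecular formula: C15H24O.
gcd of subscripts (15, 24, 1) = 1, so the empirical formula equals the molecular formula.

C15H24O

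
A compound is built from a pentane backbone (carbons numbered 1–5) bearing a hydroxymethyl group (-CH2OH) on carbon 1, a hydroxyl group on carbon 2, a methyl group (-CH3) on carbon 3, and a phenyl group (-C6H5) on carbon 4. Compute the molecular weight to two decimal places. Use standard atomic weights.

208.30 g/mol

Atom tally by fragment:
  HOCH2CH2 → C:2 H:5 O:1
  CH(OH) → C:1 H:2 O:1
  CH(CH3) → C:2 H:4
  CH(C6H5) → C:7 H:6
  CH3 → C:1 H:3
Element totals:
  C: 13
  H: 20
  O: 2
Molecular formula: C13H20O2.
  M = 13(12.011) + 20(1.008) + 2(15.999)
    = 156.143 + 20.160 + 31.998 = 208.301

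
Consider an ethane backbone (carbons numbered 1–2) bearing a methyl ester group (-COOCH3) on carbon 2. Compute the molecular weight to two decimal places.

Atom tally by fragment:
  CH3 → C:1 H:3
  CH2COOCH3 → C:3 H:5 O:2
Element totals:
  C: 4
  H: 8
  O: 2
Molecular formula: C4H8O2.
  M = 4(12.011) + 8(1.008) + 2(15.999)
    = 48.044 + 8.064 + 31.998 = 88.106

88.11 g/mol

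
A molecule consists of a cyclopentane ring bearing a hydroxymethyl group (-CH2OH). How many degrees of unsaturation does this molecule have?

Atom tally by fragment:
  cyclopentane ring core → C:5 H:10
  (− 1 ring H displaced by substituents)
  + CH2OH → C:1 H:3 O:1
Element totals:
  C: 6
  H: 12
  O: 1
Molecular formula: C6H12O.
DoU = (2C + 2 + N − H − X) / 2 = (2·6 + 2 + 0 − 12 − 0) / 2 = 1.

1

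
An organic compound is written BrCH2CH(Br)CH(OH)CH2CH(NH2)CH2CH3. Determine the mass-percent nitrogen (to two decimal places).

Element totals:
  C: 7
  H: 15
  Br: 2
  N: 1
  O: 1
Molecular formula: C7H15Br2NO.
Molar mass = 289.011 g/mol.
Mass from N: 1 × 14.007 = 14.007 g/mol.
%N = 14.007 / 289.011 × 100 = 4.85%.

4.85%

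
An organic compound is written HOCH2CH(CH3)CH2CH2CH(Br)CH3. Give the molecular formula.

C7H15BrO

Element totals:
  C: 7
  H: 15
  Br: 1
  O: 1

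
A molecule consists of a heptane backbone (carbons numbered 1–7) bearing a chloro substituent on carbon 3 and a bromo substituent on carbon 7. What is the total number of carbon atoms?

7

Atom tally by fragment:
  CH3 → C:1 H:3
  CH2 → C:1 H:2
  CH(Cl) → C:1 H:1 Cl:1
  CH2 → C:1 H:2
  CH2 → C:1 H:2
  CH2 → C:1 H:2
  CH2Br → C:1 H:2 Br:1
Element totals:
  C: 7
  H: 14
  Br: 1
  Cl: 1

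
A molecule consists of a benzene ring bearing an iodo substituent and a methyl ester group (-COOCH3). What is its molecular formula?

C8H7IO2

Atom tally by fragment:
  benzene ring core → C:6 H:6
  (− 2 ring H displaced by substituents)
  + I → I:1
  + COOCH3 → C:2 H:3 O:2
Element totals:
  C: 8
  H: 7
  I: 1
  O: 2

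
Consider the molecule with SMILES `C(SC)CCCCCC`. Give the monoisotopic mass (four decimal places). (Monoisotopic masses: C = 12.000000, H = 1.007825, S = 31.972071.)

Atom tally by fragment:
  CH3SCH2 → C:2 H:5 S:1
  CH2 → C:1 H:2
  CH2 → C:1 H:2
  CH2 → C:1 H:2
  CH2 → C:1 H:2
  CH2 → C:1 H:2
  CH3 → C:1 H:3
Element totals:
  C: 8
  H: 18
  S: 1
Molecular formula: C8H18S.
  M = 8(12.0) + 18(1.007825) + 31.972071
    = 96.000000 + 18.140850 + 31.972071 = 146.112921

146.1129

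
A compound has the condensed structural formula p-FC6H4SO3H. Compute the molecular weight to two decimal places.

176.16 g/mol

Element totals:
  C: 6
  H: 5
  F: 1
  O: 3
  S: 1
Molecular formula: C6H5FO3S.
  M = 6(12.011) + 5(1.008) + 18.998 + 3(15.999) + 32.06
    = 72.066 + 5.040 + 18.998 + 47.997 + 32.060 = 176.161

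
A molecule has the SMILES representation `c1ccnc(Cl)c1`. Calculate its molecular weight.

113.54 g/mol

Atom tally by fragment:
  pyridine ring core → C:5 H:5 N:1
  (− 1 ring H displaced by substituents)
  + Cl → Cl:1
Element totals:
  C: 5
  H: 4
  Cl: 1
  N: 1
Molecular formula: C5H4ClN.
  M = 5(12.011) + 4(1.008) + 35.45 + 14.007
    = 60.055 + 4.032 + 35.450 + 14.007 = 113.544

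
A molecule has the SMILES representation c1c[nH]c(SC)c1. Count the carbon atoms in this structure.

5

Atom tally by fragment:
  pyrrole ring core → C:4 H:5 N:1
  (− 1 ring H displaced by substituents)
  + SCH3 → C:1 H:3 S:1
Element totals:
  C: 5
  H: 7
  N: 1
  S: 1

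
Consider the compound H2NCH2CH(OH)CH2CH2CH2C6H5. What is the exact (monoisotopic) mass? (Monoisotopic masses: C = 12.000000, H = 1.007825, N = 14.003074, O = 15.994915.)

Atom tally by fragment:
  H2NCH2 → C:1 H:4 N:1
  CH(OH) → C:1 H:2 O:1
  CH2 → C:1 H:2
  CH2 → C:1 H:2
  CH2C6H5 → C:7 H:7
Element totals:
  C: 11
  H: 17
  N: 1
  O: 1
Molecular formula: C11H17NO.
  M = 11(12.0) + 17(1.007825) + 14.003074 + 15.994915
    = 132.000000 + 17.133025 + 14.003074 + 15.994915 = 179.131014

179.1310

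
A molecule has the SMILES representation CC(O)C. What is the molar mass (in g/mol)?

60.10 g/mol

Atom tally by fragment:
  CH3 → C:1 H:3
  CH(OH) → C:1 H:2 O:1
  CH3 → C:1 H:3
Element totals:
  C: 3
  H: 8
  O: 1
Molecular formula: C3H8O.
  M = 3(12.011) + 8(1.008) + 15.999
    = 36.033 + 8.064 + 15.999 = 60.096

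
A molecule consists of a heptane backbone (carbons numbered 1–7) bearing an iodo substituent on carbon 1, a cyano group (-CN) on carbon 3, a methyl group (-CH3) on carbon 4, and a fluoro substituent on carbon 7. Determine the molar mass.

283.13 g/mol

Atom tally by fragment:
  ICH2 → C:1 H:2 I:1
  CH2 → C:1 H:2
  CH(CN) → C:2 H:1 N:1
  CH(CH3) → C:2 H:4
  CH2 → C:1 H:2
  CH2 → C:1 H:2
  CH2F → C:1 H:2 F:1
Element totals:
  C: 9
  H: 15
  F: 1
  I: 1
  N: 1
Molecular formula: C9H15FIN.
  M = 9(12.011) + 15(1.008) + 18.998 + 126.904 + 14.007
    = 108.099 + 15.120 + 18.998 + 126.904 + 14.007 = 283.128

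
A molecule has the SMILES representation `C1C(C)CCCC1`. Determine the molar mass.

Atom tally by fragment:
  cyclohexane ring core → C:6 H:12
  (− 1 ring H displaced by substituents)
  + CH3 → C:1 H:3
Element totals:
  C: 7
  H: 14
Molecular formula: C7H14.
  M = 7(12.011) + 14(1.008)
    = 84.077 + 14.112 = 98.189

98.19 g/mol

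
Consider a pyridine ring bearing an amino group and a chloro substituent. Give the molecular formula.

Atom tally by fragment:
  pyridine ring core → C:5 H:5 N:1
  (− 2 ring H displaced by substituents)
  + NH2 → N:1 H:2
  + Cl → Cl:1
Element totals:
  C: 5
  H: 5
  Cl: 1
  N: 2

C5H5ClN2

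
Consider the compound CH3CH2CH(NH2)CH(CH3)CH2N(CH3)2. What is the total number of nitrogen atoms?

2

Atom tally by fragment:
  CH3 → C:1 H:3
  CH2 → C:1 H:2
  CH(NH2) → C:1 H:3 N:1
  CH(CH3) → C:2 H:4
  CH2N(CH3)2 → C:3 H:8 N:1
Element totals:
  C: 8
  H: 20
  N: 2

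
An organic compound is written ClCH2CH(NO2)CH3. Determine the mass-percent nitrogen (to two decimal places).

Atom tally by fragment:
  ClCH2 → C:1 H:2 Cl:1
  CH(NO2) → C:1 H:1 N:1 O:2
  CH3 → C:1 H:3
Element totals:
  C: 3
  H: 6
  Cl: 1
  N: 1
  O: 2
Molecular formula: C3H6ClNO2.
Molar mass = 123.536 g/mol.
Mass from N: 1 × 14.007 = 14.007 g/mol.
%N = 14.007 / 123.536 × 100 = 11.34%.

11.34%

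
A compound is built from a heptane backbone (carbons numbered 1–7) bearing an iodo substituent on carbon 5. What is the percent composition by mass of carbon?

37.19%

Atom tally by fragment:
  CH3 → C:1 H:3
  CH2 → C:1 H:2
  CH2 → C:1 H:2
  CH2 → C:1 H:2
  CH(I) → C:1 H:1 I:1
  CH2 → C:1 H:2
  CH3 → C:1 H:3
Element totals:
  C: 7
  H: 15
  I: 1
Molecular formula: C7H15I.
Molar mass = 226.101 g/mol.
Mass from C: 7 × 12.011 = 84.077 g/mol.
%C = 84.077 / 226.101 × 100 = 37.19%.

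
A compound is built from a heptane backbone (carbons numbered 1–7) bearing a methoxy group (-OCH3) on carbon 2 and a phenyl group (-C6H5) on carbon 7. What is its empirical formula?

C14H22O

Atom tally by fragment:
  CH3 → C:1 H:3
  CH(OCH3) → C:2 H:4 O:1
  CH2 → C:1 H:2
  CH2 → C:1 H:2
  CH2 → C:1 H:2
  CH2 → C:1 H:2
  CH2C6H5 → C:7 H:7
Element totals:
  C: 14
  H: 22
  O: 1
Molecular formula: C14H22O.
gcd of subscripts (14, 22, 1) = 1, so the empirical formula equals the molecular formula.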